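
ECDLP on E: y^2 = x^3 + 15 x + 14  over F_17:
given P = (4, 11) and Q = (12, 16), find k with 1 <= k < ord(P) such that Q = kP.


Enumerate multiples of P until we hit Q = (12, 16):
  1P = (4, 11)
  2P = (10, 12)
  3P = (12, 16)
Match found at i = 3.

k = 3


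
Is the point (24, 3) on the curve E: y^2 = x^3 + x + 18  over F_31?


Check whether y^2 = x^3 + 1 x + 18 (mod 31) for (x, y) = (24, 3).
LHS: y^2 = 3^2 mod 31 = 9
RHS: x^3 + 1 x + 18 = 24^3 + 1*24 + 18 mod 31 = 9
LHS = RHS

Yes, on the curve


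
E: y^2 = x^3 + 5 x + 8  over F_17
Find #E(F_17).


For each x in F_17, count y with y^2 = x^3 + 5 x + 8 mod 17:
  x = 0: RHS = 8, y in [5, 12]  -> 2 point(s)
  x = 2: RHS = 9, y in [3, 14]  -> 2 point(s)
  x = 3: RHS = 16, y in [4, 13]  -> 2 point(s)
  x = 6: RHS = 16, y in [4, 13]  -> 2 point(s)
  x = 8: RHS = 16, y in [4, 13]  -> 2 point(s)
  x = 9: RHS = 0, y in [0]  -> 1 point(s)
  x = 10: RHS = 4, y in [2, 15]  -> 2 point(s)
  x = 11: RHS = 0, y in [0]  -> 1 point(s)
  x = 13: RHS = 9, y in [3, 14]  -> 2 point(s)
  x = 14: RHS = 0, y in [0]  -> 1 point(s)
  x = 16: RHS = 2, y in [6, 11]  -> 2 point(s)
Affine points: 19. Add the point at infinity: total = 20.

#E(F_17) = 20


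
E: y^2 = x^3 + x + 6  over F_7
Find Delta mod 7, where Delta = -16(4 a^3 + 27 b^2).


4 a^3 + 27 b^2 = 4*1^3 + 27*6^2 = 4 + 972 = 976
Delta = -16 * (976) = -15616
Delta mod 7 = 1

Delta = 1 (mod 7)


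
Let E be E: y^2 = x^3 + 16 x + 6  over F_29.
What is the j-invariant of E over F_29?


Delta = -16(4 a^3 + 27 b^2) mod 29 = 8
-1728 * (4 a)^3 = -1728 * (4*16)^3 mod 29 = 11
j = 11 * 8^(-1) mod 29 = 5

j = 5 (mod 29)


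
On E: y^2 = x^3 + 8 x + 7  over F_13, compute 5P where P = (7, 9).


k = 5 = 101_2 (binary, LSB first: 101)
Double-and-add from P = (7, 9):
  bit 0 = 1: acc = O + (7, 9) = (7, 9)
  bit 1 = 0: acc unchanged = (7, 9)
  bit 2 = 1: acc = (7, 9) + (5, 9) = (1, 4)

5P = (1, 4)


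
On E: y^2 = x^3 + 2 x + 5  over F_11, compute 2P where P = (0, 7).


Doubling: s = (3 x1^2 + a) / (2 y1)
s = (3*0^2 + 2) / (2*7) mod 11 = 8
x3 = s^2 - 2 x1 mod 11 = 8^2 - 2*0 = 9
y3 = s (x1 - x3) - y1 mod 11 = 8 * (0 - 9) - 7 = 9

2P = (9, 9)


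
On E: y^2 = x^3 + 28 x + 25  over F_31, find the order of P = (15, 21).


Compute successive multiples of P until we hit O:
  1P = (15, 21)
  2P = (9, 13)
  3P = (26, 16)
  4P = (23, 8)
  5P = (0, 5)
  6P = (17, 12)
  7P = (27, 2)
  8P = (21, 4)
  ... (continuing to 23P)
  23P = O

ord(P) = 23


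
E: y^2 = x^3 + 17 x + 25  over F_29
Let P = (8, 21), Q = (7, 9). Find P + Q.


P != Q, so use the chord formula.
s = (y2 - y1) / (x2 - x1) = (17) / (28) mod 29 = 12
x3 = s^2 - x1 - x2 mod 29 = 12^2 - 8 - 7 = 13
y3 = s (x1 - x3) - y1 mod 29 = 12 * (8 - 13) - 21 = 6

P + Q = (13, 6)


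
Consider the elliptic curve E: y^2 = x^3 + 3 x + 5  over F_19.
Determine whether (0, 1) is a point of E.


Check whether y^2 = x^3 + 3 x + 5 (mod 19) for (x, y) = (0, 1).
LHS: y^2 = 1^2 mod 19 = 1
RHS: x^3 + 3 x + 5 = 0^3 + 3*0 + 5 mod 19 = 5
LHS != RHS

No, not on the curve


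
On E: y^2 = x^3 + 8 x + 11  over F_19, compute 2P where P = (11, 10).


Doubling: s = (3 x1^2 + a) / (2 y1)
s = (3*11^2 + 8) / (2*10) mod 19 = 10
x3 = s^2 - 2 x1 mod 19 = 10^2 - 2*11 = 2
y3 = s (x1 - x3) - y1 mod 19 = 10 * (11 - 2) - 10 = 4

2P = (2, 4)


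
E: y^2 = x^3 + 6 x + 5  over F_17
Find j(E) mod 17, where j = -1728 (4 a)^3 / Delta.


Delta = -16(4 a^3 + 27 b^2) mod 17 = 9
-1728 * (4 a)^3 = -1728 * (4*6)^3 mod 17 = 1
j = 1 * 9^(-1) mod 17 = 2

j = 2 (mod 17)


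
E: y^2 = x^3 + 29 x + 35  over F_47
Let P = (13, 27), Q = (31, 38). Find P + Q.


P != Q, so use the chord formula.
s = (y2 - y1) / (x2 - x1) = (11) / (18) mod 47 = 45
x3 = s^2 - x1 - x2 mod 47 = 45^2 - 13 - 31 = 7
y3 = s (x1 - x3) - y1 mod 47 = 45 * (13 - 7) - 27 = 8

P + Q = (7, 8)


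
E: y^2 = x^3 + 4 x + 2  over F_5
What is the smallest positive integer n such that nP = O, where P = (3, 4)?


Compute successive multiples of P until we hit O:
  1P = (3, 4)
  2P = (3, 1)
  3P = O

ord(P) = 3


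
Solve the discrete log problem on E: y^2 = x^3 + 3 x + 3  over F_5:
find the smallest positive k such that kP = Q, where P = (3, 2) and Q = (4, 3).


Enumerate multiples of P until we hit Q = (4, 3):
  1P = (3, 2)
  2P = (4, 3)
Match found at i = 2.

k = 2


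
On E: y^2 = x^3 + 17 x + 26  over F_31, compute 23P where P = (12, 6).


k = 23 = 10111_2 (binary, LSB first: 11101)
Double-and-add from P = (12, 6):
  bit 0 = 1: acc = O + (12, 6) = (12, 6)
  bit 1 = 1: acc = (12, 6) + (26, 23) = (25, 7)
  bit 2 = 1: acc = (25, 7) + (14, 1) = (11, 26)
  bit 3 = 0: acc unchanged = (11, 26)
  bit 4 = 1: acc = (11, 26) + (10, 24) = (14, 30)

23P = (14, 30)


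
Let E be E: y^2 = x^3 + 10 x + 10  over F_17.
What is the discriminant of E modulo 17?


4 a^3 + 27 b^2 = 4*10^3 + 27*10^2 = 4000 + 2700 = 6700
Delta = -16 * (6700) = -107200
Delta mod 17 = 2

Delta = 2 (mod 17)


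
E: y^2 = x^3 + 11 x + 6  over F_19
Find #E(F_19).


For each x in F_19, count y with y^2 = x^3 + 11 x + 6 mod 19:
  x = 0: RHS = 6, y in [5, 14]  -> 2 point(s)
  x = 2: RHS = 17, y in [6, 13]  -> 2 point(s)
  x = 3: RHS = 9, y in [3, 16]  -> 2 point(s)
  x = 4: RHS = 0, y in [0]  -> 1 point(s)
  x = 8: RHS = 17, y in [6, 13]  -> 2 point(s)
  x = 9: RHS = 17, y in [6, 13]  -> 2 point(s)
  x = 12: RHS = 4, y in [2, 17]  -> 2 point(s)
  x = 13: RHS = 9, y in [3, 16]  -> 2 point(s)
  x = 14: RHS = 16, y in [4, 15]  -> 2 point(s)
Affine points: 17. Add the point at infinity: total = 18.

#E(F_19) = 18


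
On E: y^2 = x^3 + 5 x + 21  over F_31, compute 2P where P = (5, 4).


Doubling: s = (3 x1^2 + a) / (2 y1)
s = (3*5^2 + 5) / (2*4) mod 31 = 10
x3 = s^2 - 2 x1 mod 31 = 10^2 - 2*5 = 28
y3 = s (x1 - x3) - y1 mod 31 = 10 * (5 - 28) - 4 = 14

2P = (28, 14)


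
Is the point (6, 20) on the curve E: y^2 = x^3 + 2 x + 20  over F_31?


Check whether y^2 = x^3 + 2 x + 20 (mod 31) for (x, y) = (6, 20).
LHS: y^2 = 20^2 mod 31 = 28
RHS: x^3 + 2 x + 20 = 6^3 + 2*6 + 20 mod 31 = 0
LHS != RHS

No, not on the curve


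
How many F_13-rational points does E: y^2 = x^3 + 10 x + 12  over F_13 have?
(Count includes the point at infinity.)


For each x in F_13, count y with y^2 = x^3 + 10 x + 12 mod 13:
  x = 0: RHS = 12, y in [5, 8]  -> 2 point(s)
  x = 1: RHS = 10, y in [6, 7]  -> 2 point(s)
  x = 2: RHS = 1, y in [1, 12]  -> 2 point(s)
  x = 3: RHS = 4, y in [2, 11]  -> 2 point(s)
  x = 4: RHS = 12, y in [5, 8]  -> 2 point(s)
  x = 7: RHS = 9, y in [3, 10]  -> 2 point(s)
  x = 9: RHS = 12, y in [5, 8]  -> 2 point(s)
  x = 11: RHS = 10, y in [6, 7]  -> 2 point(s)
  x = 12: RHS = 1, y in [1, 12]  -> 2 point(s)
Affine points: 18. Add the point at infinity: total = 19.

#E(F_13) = 19


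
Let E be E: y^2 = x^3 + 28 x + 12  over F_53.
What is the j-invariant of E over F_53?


Delta = -16(4 a^3 + 27 b^2) mod 53 = 10
-1728 * (4 a)^3 = -1728 * (4*28)^3 mod 53 = 31
j = 31 * 10^(-1) mod 53 = 19

j = 19 (mod 53)


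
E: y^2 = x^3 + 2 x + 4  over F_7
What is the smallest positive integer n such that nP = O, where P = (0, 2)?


Compute successive multiples of P until we hit O:
  1P = (0, 2)
  2P = (2, 4)
  3P = (6, 6)
  4P = (3, 3)
  5P = (1, 0)
  6P = (3, 4)
  7P = (6, 1)
  8P = (2, 3)
  ... (continuing to 10P)
  10P = O

ord(P) = 10


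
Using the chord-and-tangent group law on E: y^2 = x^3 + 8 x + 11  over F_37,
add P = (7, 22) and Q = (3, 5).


P != Q, so use the chord formula.
s = (y2 - y1) / (x2 - x1) = (20) / (33) mod 37 = 32
x3 = s^2 - x1 - x2 mod 37 = 32^2 - 7 - 3 = 15
y3 = s (x1 - x3) - y1 mod 37 = 32 * (7 - 15) - 22 = 18

P + Q = (15, 18)


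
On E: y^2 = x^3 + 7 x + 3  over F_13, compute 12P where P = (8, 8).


k = 12 = 1100_2 (binary, LSB first: 0011)
Double-and-add from P = (8, 8):
  bit 0 = 0: acc unchanged = O
  bit 1 = 0: acc unchanged = O
  bit 2 = 1: acc = O + (2, 5) = (2, 5)
  bit 3 = 1: acc = (2, 5) + (0, 4) = (8, 5)

12P = (8, 5)


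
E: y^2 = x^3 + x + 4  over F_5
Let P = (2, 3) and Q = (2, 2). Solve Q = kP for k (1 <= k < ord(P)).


Enumerate multiples of P until we hit Q = (2, 2):
  1P = (2, 3)
  2P = (0, 3)
  3P = (3, 2)
  4P = (1, 1)
  5P = (1, 4)
  6P = (3, 3)
  7P = (0, 2)
  8P = (2, 2)
Match found at i = 8.

k = 8


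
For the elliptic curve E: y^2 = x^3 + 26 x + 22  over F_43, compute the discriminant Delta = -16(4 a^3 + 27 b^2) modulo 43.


4 a^3 + 27 b^2 = 4*26^3 + 27*22^2 = 70304 + 13068 = 83372
Delta = -16 * (83372) = -1333952
Delta mod 43 = 37

Delta = 37 (mod 43)


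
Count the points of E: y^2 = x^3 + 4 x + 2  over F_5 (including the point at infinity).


For each x in F_5, count y with y^2 = x^3 + 4 x + 2 mod 5:
  x = 3: RHS = 1, y in [1, 4]  -> 2 point(s)
Affine points: 2. Add the point at infinity: total = 3.

#E(F_5) = 3


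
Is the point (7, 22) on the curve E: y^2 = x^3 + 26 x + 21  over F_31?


Check whether y^2 = x^3 + 26 x + 21 (mod 31) for (x, y) = (7, 22).
LHS: y^2 = 22^2 mod 31 = 19
RHS: x^3 + 26 x + 21 = 7^3 + 26*7 + 21 mod 31 = 19
LHS = RHS

Yes, on the curve


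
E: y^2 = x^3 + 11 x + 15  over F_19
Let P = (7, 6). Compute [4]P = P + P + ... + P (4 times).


k = 4 = 100_2 (binary, LSB first: 001)
Double-and-add from P = (7, 6):
  bit 0 = 0: acc unchanged = O
  bit 1 = 0: acc unchanged = O
  bit 2 = 1: acc = O + (8, 11) = (8, 11)

4P = (8, 11)


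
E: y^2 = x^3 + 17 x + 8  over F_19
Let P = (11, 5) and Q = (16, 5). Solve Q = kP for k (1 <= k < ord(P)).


Enumerate multiples of P until we hit Q = (16, 5):
  1P = (11, 5)
  2P = (16, 14)
  3P = (15, 3)
  4P = (17, 17)
  5P = (14, 8)
  6P = (14, 11)
  7P = (17, 2)
  8P = (15, 16)
  9P = (16, 5)
Match found at i = 9.

k = 9


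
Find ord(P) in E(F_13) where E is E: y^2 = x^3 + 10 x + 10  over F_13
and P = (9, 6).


Compute successive multiples of P until we hit O:
  1P = (9, 6)
  2P = (5, 9)
  3P = (2, 5)
  4P = (6, 0)
  5P = (2, 8)
  6P = (5, 4)
  7P = (9, 7)
  8P = O

ord(P) = 8


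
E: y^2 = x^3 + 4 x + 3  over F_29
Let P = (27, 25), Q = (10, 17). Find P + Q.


P != Q, so use the chord formula.
s = (y2 - y1) / (x2 - x1) = (21) / (12) mod 29 = 9
x3 = s^2 - x1 - x2 mod 29 = 9^2 - 27 - 10 = 15
y3 = s (x1 - x3) - y1 mod 29 = 9 * (27 - 15) - 25 = 25

P + Q = (15, 25)


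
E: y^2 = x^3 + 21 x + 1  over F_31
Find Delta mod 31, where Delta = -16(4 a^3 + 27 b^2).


4 a^3 + 27 b^2 = 4*21^3 + 27*1^2 = 37044 + 27 = 37071
Delta = -16 * (37071) = -593136
Delta mod 31 = 18

Delta = 18 (mod 31)


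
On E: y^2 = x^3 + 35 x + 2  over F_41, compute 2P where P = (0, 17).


Doubling: s = (3 x1^2 + a) / (2 y1)
s = (3*0^2 + 35) / (2*17) mod 41 = 36
x3 = s^2 - 2 x1 mod 41 = 36^2 - 2*0 = 25
y3 = s (x1 - x3) - y1 mod 41 = 36 * (0 - 25) - 17 = 26

2P = (25, 26)


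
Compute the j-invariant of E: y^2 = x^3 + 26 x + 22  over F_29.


Delta = -16(4 a^3 + 27 b^2) mod 29 = 19
-1728 * (4 a)^3 = -1728 * (4*26)^3 mod 29 = 28
j = 28 * 19^(-1) mod 29 = 3

j = 3 (mod 29)


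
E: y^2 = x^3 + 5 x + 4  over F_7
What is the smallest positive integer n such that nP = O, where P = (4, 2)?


Compute successive multiples of P until we hit O:
  1P = (4, 2)
  2P = (0, 2)
  3P = (3, 5)
  4P = (2, 6)
  5P = (5, 0)
  6P = (2, 1)
  7P = (3, 2)
  8P = (0, 5)
  ... (continuing to 10P)
  10P = O

ord(P) = 10


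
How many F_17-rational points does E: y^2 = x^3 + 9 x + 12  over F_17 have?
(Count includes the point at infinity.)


For each x in F_17, count y with y^2 = x^3 + 9 x + 12 mod 17:
  x = 2: RHS = 4, y in [2, 15]  -> 2 point(s)
  x = 3: RHS = 15, y in [7, 10]  -> 2 point(s)
  x = 8: RHS = 1, y in [1, 16]  -> 2 point(s)
  x = 14: RHS = 9, y in [3, 14]  -> 2 point(s)
  x = 16: RHS = 2, y in [6, 11]  -> 2 point(s)
Affine points: 10. Add the point at infinity: total = 11.

#E(F_17) = 11


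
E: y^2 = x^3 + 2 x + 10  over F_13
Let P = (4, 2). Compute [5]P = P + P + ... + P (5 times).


k = 5 = 101_2 (binary, LSB first: 101)
Double-and-add from P = (4, 2):
  bit 0 = 1: acc = O + (4, 2) = (4, 2)
  bit 1 = 0: acc unchanged = (4, 2)
  bit 2 = 1: acc = (4, 2) + (0, 7) = (0, 6)

5P = (0, 6)


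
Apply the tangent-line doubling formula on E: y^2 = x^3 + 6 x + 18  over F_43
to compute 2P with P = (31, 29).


Doubling: s = (3 x1^2 + a) / (2 y1)
s = (3*31^2 + 6) / (2*29) mod 43 = 12
x3 = s^2 - 2 x1 mod 43 = 12^2 - 2*31 = 39
y3 = s (x1 - x3) - y1 mod 43 = 12 * (31 - 39) - 29 = 4

2P = (39, 4)


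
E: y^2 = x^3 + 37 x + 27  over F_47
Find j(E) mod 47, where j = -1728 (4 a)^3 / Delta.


Delta = -16(4 a^3 + 27 b^2) mod 47 = 5
-1728 * (4 a)^3 = -1728 * (4*37)^3 mod 47 = 13
j = 13 * 5^(-1) mod 47 = 12

j = 12 (mod 47)


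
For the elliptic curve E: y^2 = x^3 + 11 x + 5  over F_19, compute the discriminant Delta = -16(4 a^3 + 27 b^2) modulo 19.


4 a^3 + 27 b^2 = 4*11^3 + 27*5^2 = 5324 + 675 = 5999
Delta = -16 * (5999) = -95984
Delta mod 19 = 4

Delta = 4 (mod 19)


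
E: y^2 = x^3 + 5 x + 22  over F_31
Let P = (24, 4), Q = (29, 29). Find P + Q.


P != Q, so use the chord formula.
s = (y2 - y1) / (x2 - x1) = (25) / (5) mod 31 = 5
x3 = s^2 - x1 - x2 mod 31 = 5^2 - 24 - 29 = 3
y3 = s (x1 - x3) - y1 mod 31 = 5 * (24 - 3) - 4 = 8

P + Q = (3, 8)


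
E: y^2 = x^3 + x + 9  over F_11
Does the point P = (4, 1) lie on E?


Check whether y^2 = x^3 + 1 x + 9 (mod 11) for (x, y) = (4, 1).
LHS: y^2 = 1^2 mod 11 = 1
RHS: x^3 + 1 x + 9 = 4^3 + 1*4 + 9 mod 11 = 0
LHS != RHS

No, not on the curve


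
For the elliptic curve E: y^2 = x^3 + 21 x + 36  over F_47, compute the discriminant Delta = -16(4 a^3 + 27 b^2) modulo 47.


4 a^3 + 27 b^2 = 4*21^3 + 27*36^2 = 37044 + 34992 = 72036
Delta = -16 * (72036) = -1152576
Delta mod 47 = 5

Delta = 5 (mod 47)


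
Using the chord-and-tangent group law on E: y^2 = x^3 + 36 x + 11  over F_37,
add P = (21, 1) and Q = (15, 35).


P != Q, so use the chord formula.
s = (y2 - y1) / (x2 - x1) = (34) / (31) mod 37 = 19
x3 = s^2 - x1 - x2 mod 37 = 19^2 - 21 - 15 = 29
y3 = s (x1 - x3) - y1 mod 37 = 19 * (21 - 29) - 1 = 32

P + Q = (29, 32)


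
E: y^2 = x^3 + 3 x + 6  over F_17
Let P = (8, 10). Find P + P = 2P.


Doubling: s = (3 x1^2 + a) / (2 y1)
s = (3*8^2 + 3) / (2*10) mod 17 = 14
x3 = s^2 - 2 x1 mod 17 = 14^2 - 2*8 = 10
y3 = s (x1 - x3) - y1 mod 17 = 14 * (8 - 10) - 10 = 13

2P = (10, 13)


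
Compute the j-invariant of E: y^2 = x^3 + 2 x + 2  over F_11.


Delta = -16(4 a^3 + 27 b^2) mod 11 = 4
-1728 * (4 a)^3 = -1728 * (4*2)^3 mod 11 = 5
j = 5 * 4^(-1) mod 11 = 4

j = 4 (mod 11)


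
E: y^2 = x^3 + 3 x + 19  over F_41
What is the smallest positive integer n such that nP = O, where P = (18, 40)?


Compute successive multiples of P until we hit O:
  1P = (18, 40)
  2P = (15, 35)
  3P = (29, 10)
  4P = (36, 24)
  5P = (5, 35)
  6P = (23, 18)
  7P = (21, 6)
  8P = (12, 15)
  ... (continuing to 24P)
  24P = O

ord(P) = 24


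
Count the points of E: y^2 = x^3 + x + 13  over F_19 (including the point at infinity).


For each x in F_19, count y with y^2 = x^3 + 1 x + 13 mod 19:
  x = 2: RHS = 4, y in [2, 17]  -> 2 point(s)
  x = 3: RHS = 5, y in [9, 10]  -> 2 point(s)
  x = 4: RHS = 5, y in [9, 10]  -> 2 point(s)
  x = 6: RHS = 7, y in [8, 11]  -> 2 point(s)
  x = 8: RHS = 1, y in [1, 18]  -> 2 point(s)
  x = 10: RHS = 16, y in [4, 15]  -> 2 point(s)
  x = 11: RHS = 6, y in [5, 14]  -> 2 point(s)
  x = 12: RHS = 5, y in [9, 10]  -> 2 point(s)
  x = 13: RHS = 0, y in [0]  -> 1 point(s)
  x = 14: RHS = 16, y in [4, 15]  -> 2 point(s)
  x = 18: RHS = 11, y in [7, 12]  -> 2 point(s)
Affine points: 21. Add the point at infinity: total = 22.

#E(F_19) = 22


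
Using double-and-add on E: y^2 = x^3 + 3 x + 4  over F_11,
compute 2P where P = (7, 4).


k = 2 = 10_2 (binary, LSB first: 01)
Double-and-add from P = (7, 4):
  bit 0 = 0: acc unchanged = O
  bit 1 = 1: acc = O + (0, 9) = (0, 9)

2P = (0, 9)


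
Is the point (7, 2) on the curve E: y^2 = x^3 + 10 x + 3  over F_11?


Check whether y^2 = x^3 + 10 x + 3 (mod 11) for (x, y) = (7, 2).
LHS: y^2 = 2^2 mod 11 = 4
RHS: x^3 + 10 x + 3 = 7^3 + 10*7 + 3 mod 11 = 9
LHS != RHS

No, not on the curve


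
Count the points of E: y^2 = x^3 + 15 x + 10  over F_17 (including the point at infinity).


For each x in F_17, count y with y^2 = x^3 + 15 x + 10 mod 17:
  x = 1: RHS = 9, y in [3, 14]  -> 2 point(s)
  x = 4: RHS = 15, y in [7, 10]  -> 2 point(s)
  x = 7: RHS = 16, y in [4, 13]  -> 2 point(s)
  x = 8: RHS = 13, y in [8, 9]  -> 2 point(s)
  x = 10: RHS = 4, y in [2, 15]  -> 2 point(s)
Affine points: 10. Add the point at infinity: total = 11.

#E(F_17) = 11


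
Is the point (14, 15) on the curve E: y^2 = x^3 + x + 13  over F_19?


Check whether y^2 = x^3 + 1 x + 13 (mod 19) for (x, y) = (14, 15).
LHS: y^2 = 15^2 mod 19 = 16
RHS: x^3 + 1 x + 13 = 14^3 + 1*14 + 13 mod 19 = 16
LHS = RHS

Yes, on the curve


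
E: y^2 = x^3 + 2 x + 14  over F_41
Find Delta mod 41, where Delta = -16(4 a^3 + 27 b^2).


4 a^3 + 27 b^2 = 4*2^3 + 27*14^2 = 32 + 5292 = 5324
Delta = -16 * (5324) = -85184
Delta mod 41 = 14

Delta = 14 (mod 41)


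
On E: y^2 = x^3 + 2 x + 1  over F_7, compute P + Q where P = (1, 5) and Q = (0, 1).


P != Q, so use the chord formula.
s = (y2 - y1) / (x2 - x1) = (3) / (6) mod 7 = 4
x3 = s^2 - x1 - x2 mod 7 = 4^2 - 1 - 0 = 1
y3 = s (x1 - x3) - y1 mod 7 = 4 * (1 - 1) - 5 = 2

P + Q = (1, 2)


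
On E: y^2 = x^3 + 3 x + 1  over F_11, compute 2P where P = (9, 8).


Doubling: s = (3 x1^2 + a) / (2 y1)
s = (3*9^2 + 3) / (2*8) mod 11 = 3
x3 = s^2 - 2 x1 mod 11 = 3^2 - 2*9 = 2
y3 = s (x1 - x3) - y1 mod 11 = 3 * (9 - 2) - 8 = 2

2P = (2, 2)


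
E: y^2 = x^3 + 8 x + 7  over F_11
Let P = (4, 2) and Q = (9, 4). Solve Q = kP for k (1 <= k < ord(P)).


Enumerate multiples of P until we hit Q = (9, 4):
  1P = (4, 2)
  2P = (1, 7)
  3P = (10, 8)
  4P = (9, 4)
Match found at i = 4.

k = 4


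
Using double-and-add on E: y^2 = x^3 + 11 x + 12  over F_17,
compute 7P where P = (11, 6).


k = 7 = 111_2 (binary, LSB first: 111)
Double-and-add from P = (11, 6):
  bit 0 = 1: acc = O + (11, 6) = (11, 6)
  bit 1 = 1: acc = (11, 6) + (12, 11) = (2, 5)
  bit 2 = 1: acc = (2, 5) + (8, 0) = (11, 11)

7P = (11, 11)


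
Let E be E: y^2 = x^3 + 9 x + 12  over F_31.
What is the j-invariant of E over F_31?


Delta = -16(4 a^3 + 27 b^2) mod 31 = 8
-1728 * (4 a)^3 = -1728 * (4*9)^3 mod 31 = 8
j = 8 * 8^(-1) mod 31 = 1

j = 1 (mod 31)


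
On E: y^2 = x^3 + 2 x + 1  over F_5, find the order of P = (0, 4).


Compute successive multiples of P until we hit O:
  1P = (0, 4)
  2P = (1, 2)
  3P = (3, 2)
  4P = (3, 3)
  5P = (1, 3)
  6P = (0, 1)
  7P = O

ord(P) = 7


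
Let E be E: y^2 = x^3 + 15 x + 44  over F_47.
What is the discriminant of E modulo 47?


4 a^3 + 27 b^2 = 4*15^3 + 27*44^2 = 13500 + 52272 = 65772
Delta = -16 * (65772) = -1052352
Delta mod 47 = 25

Delta = 25 (mod 47)


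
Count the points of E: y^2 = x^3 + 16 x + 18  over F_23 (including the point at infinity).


For each x in F_23, count y with y^2 = x^3 + 16 x + 18 mod 23:
  x = 0: RHS = 18, y in [8, 15]  -> 2 point(s)
  x = 1: RHS = 12, y in [9, 14]  -> 2 point(s)
  x = 2: RHS = 12, y in [9, 14]  -> 2 point(s)
  x = 3: RHS = 1, y in [1, 22]  -> 2 point(s)
  x = 4: RHS = 8, y in [10, 13]  -> 2 point(s)
  x = 5: RHS = 16, y in [4, 19]  -> 2 point(s)
  x = 6: RHS = 8, y in [10, 13]  -> 2 point(s)
  x = 7: RHS = 13, y in [6, 17]  -> 2 point(s)
  x = 12: RHS = 6, y in [11, 12]  -> 2 point(s)
  x = 13: RHS = 8, y in [10, 13]  -> 2 point(s)
  x = 16: RHS = 0, y in [0]  -> 1 point(s)
  x = 20: RHS = 12, y in [9, 14]  -> 2 point(s)
  x = 21: RHS = 1, y in [1, 22]  -> 2 point(s)
  x = 22: RHS = 1, y in [1, 22]  -> 2 point(s)
Affine points: 27. Add the point at infinity: total = 28.

#E(F_23) = 28


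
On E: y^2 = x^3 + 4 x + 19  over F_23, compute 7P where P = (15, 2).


k = 7 = 111_2 (binary, LSB first: 111)
Double-and-add from P = (15, 2):
  bit 0 = 1: acc = O + (15, 2) = (15, 2)
  bit 1 = 1: acc = (15, 2) + (2, 14) = (1, 1)
  bit 2 = 1: acc = (1, 1) + (9, 5) = (19, 13)

7P = (19, 13)


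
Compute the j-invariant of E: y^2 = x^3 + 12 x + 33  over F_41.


Delta = -16(4 a^3 + 27 b^2) mod 41 = 12
-1728 * (4 a)^3 = -1728 * (4*12)^3 mod 41 = 33
j = 33 * 12^(-1) mod 41 = 13

j = 13 (mod 41)


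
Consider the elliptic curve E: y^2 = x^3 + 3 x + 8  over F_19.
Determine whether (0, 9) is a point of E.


Check whether y^2 = x^3 + 3 x + 8 (mod 19) for (x, y) = (0, 9).
LHS: y^2 = 9^2 mod 19 = 5
RHS: x^3 + 3 x + 8 = 0^3 + 3*0 + 8 mod 19 = 8
LHS != RHS

No, not on the curve


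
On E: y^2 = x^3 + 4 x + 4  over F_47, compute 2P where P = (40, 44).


Doubling: s = (3 x1^2 + a) / (2 y1)
s = (3*40^2 + 4) / (2*44) mod 47 = 14
x3 = s^2 - 2 x1 mod 47 = 14^2 - 2*40 = 22
y3 = s (x1 - x3) - y1 mod 47 = 14 * (40 - 22) - 44 = 20

2P = (22, 20)


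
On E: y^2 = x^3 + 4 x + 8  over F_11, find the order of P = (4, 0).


Compute successive multiples of P until we hit O:
  1P = (4, 0)
  2P = O

ord(P) = 2


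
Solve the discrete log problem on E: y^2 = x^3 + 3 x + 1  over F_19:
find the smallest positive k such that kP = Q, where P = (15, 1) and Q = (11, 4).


Enumerate multiples of P until we hit Q = (11, 4):
  1P = (15, 1)
  2P = (17, 5)
  3P = (10, 9)
  4P = (11, 4)
Match found at i = 4.

k = 4


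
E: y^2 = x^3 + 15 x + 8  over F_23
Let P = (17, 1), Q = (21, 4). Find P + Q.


P != Q, so use the chord formula.
s = (y2 - y1) / (x2 - x1) = (3) / (4) mod 23 = 18
x3 = s^2 - x1 - x2 mod 23 = 18^2 - 17 - 21 = 10
y3 = s (x1 - x3) - y1 mod 23 = 18 * (17 - 10) - 1 = 10

P + Q = (10, 10)


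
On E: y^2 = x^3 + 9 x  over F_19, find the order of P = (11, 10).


Compute successive multiples of P until we hit O:
  1P = (11, 10)
  2P = (4, 10)
  3P = (4, 9)
  4P = (11, 9)
  5P = O

ord(P) = 5


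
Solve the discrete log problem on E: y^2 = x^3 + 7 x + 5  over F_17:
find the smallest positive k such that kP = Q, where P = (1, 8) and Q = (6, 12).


Enumerate multiples of P until we hit Q = (6, 12):
  1P = (1, 8)
  2P = (13, 10)
  3P = (12, 10)
  4P = (6, 5)
  5P = (9, 7)
  6P = (11, 6)
  7P = (3, 6)
  8P = (14, 5)
  9P = (10, 15)
  10P = (15, 0)
  11P = (10, 2)
  12P = (14, 12)
  13P = (3, 11)
  14P = (11, 11)
  15P = (9, 10)
  16P = (6, 12)
Match found at i = 16.

k = 16


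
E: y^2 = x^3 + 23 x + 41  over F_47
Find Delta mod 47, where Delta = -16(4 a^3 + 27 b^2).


4 a^3 + 27 b^2 = 4*23^3 + 27*41^2 = 48668 + 45387 = 94055
Delta = -16 * (94055) = -1504880
Delta mod 47 = 13

Delta = 13 (mod 47)


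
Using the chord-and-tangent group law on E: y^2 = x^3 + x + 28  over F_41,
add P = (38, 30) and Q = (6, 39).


P != Q, so use the chord formula.
s = (y2 - y1) / (x2 - x1) = (9) / (9) mod 41 = 1
x3 = s^2 - x1 - x2 mod 41 = 1^2 - 38 - 6 = 39
y3 = s (x1 - x3) - y1 mod 41 = 1 * (38 - 39) - 30 = 10

P + Q = (39, 10)


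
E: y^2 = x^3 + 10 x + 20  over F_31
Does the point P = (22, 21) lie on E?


Check whether y^2 = x^3 + 10 x + 20 (mod 31) for (x, y) = (22, 21).
LHS: y^2 = 21^2 mod 31 = 7
RHS: x^3 + 10 x + 20 = 22^3 + 10*22 + 20 mod 31 = 7
LHS = RHS

Yes, on the curve


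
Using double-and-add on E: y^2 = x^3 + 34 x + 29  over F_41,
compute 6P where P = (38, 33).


k = 6 = 110_2 (binary, LSB first: 011)
Double-and-add from P = (38, 33):
  bit 0 = 0: acc unchanged = O
  bit 1 = 1: acc = O + (5, 18) = (5, 18)
  bit 2 = 1: acc = (5, 18) + (29, 5) = (30, 28)

6P = (30, 28)


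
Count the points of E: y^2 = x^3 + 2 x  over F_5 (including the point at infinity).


For each x in F_5, count y with y^2 = x^3 + 2 x + 0 mod 5:
  x = 0: RHS = 0, y in [0]  -> 1 point(s)
Affine points: 1. Add the point at infinity: total = 2.

#E(F_5) = 2


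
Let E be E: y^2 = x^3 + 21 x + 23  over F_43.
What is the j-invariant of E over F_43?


Delta = -16(4 a^3 + 27 b^2) mod 43 = 25
-1728 * (4 a)^3 = -1728 * (4*21)^3 mod 43 = 21
j = 21 * 25^(-1) mod 43 = 6

j = 6 (mod 43)


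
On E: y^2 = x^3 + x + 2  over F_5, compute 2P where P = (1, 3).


Doubling: s = (3 x1^2 + a) / (2 y1)
s = (3*1^2 + 1) / (2*3) mod 5 = 4
x3 = s^2 - 2 x1 mod 5 = 4^2 - 2*1 = 4
y3 = s (x1 - x3) - y1 mod 5 = 4 * (1 - 4) - 3 = 0

2P = (4, 0)


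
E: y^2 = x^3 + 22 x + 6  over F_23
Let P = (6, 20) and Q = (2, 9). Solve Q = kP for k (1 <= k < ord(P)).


Enumerate multiples of P until we hit Q = (2, 9):
  1P = (6, 20)
  2P = (0, 11)
  3P = (2, 9)
Match found at i = 3.

k = 3


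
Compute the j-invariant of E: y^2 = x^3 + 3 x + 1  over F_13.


Delta = -16(4 a^3 + 27 b^2) mod 13 = 11
-1728 * (4 a)^3 = -1728 * (4*3)^3 mod 13 = 12
j = 12 * 11^(-1) mod 13 = 7

j = 7 (mod 13)


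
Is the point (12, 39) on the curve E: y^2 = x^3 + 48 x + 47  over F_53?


Check whether y^2 = x^3 + 48 x + 47 (mod 53) for (x, y) = (12, 39).
LHS: y^2 = 39^2 mod 53 = 37
RHS: x^3 + 48 x + 47 = 12^3 + 48*12 + 47 mod 53 = 19
LHS != RHS

No, not on the curve


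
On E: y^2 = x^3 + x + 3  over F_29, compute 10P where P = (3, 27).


k = 10 = 1010_2 (binary, LSB first: 0101)
Double-and-add from P = (3, 27):
  bit 0 = 0: acc unchanged = O
  bit 1 = 1: acc = O + (14, 21) = (14, 21)
  bit 2 = 0: acc unchanged = (14, 21)
  bit 3 = 1: acc = (14, 21) + (9, 4) = (28, 1)

10P = (28, 1)


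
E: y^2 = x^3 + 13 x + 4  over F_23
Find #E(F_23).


For each x in F_23, count y with y^2 = x^3 + 13 x + 4 mod 23:
  x = 0: RHS = 4, y in [2, 21]  -> 2 point(s)
  x = 1: RHS = 18, y in [8, 15]  -> 2 point(s)
  x = 3: RHS = 1, y in [1, 22]  -> 2 point(s)
  x = 7: RHS = 1, y in [1, 22]  -> 2 point(s)
  x = 11: RHS = 6, y in [11, 12]  -> 2 point(s)
  x = 12: RHS = 2, y in [5, 18]  -> 2 point(s)
  x = 13: RHS = 1, y in [1, 22]  -> 2 point(s)
  x = 14: RHS = 9, y in [3, 20]  -> 2 point(s)
  x = 15: RHS = 9, y in [3, 20]  -> 2 point(s)
  x = 17: RHS = 9, y in [3, 20]  -> 2 point(s)
  x = 19: RHS = 3, y in [7, 16]  -> 2 point(s)
  x = 21: RHS = 16, y in [4, 19]  -> 2 point(s)
  x = 22: RHS = 13, y in [6, 17]  -> 2 point(s)
Affine points: 26. Add the point at infinity: total = 27.

#E(F_23) = 27


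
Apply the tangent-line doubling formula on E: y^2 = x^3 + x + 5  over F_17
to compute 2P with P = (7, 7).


Doubling: s = (3 x1^2 + a) / (2 y1)
s = (3*7^2 + 1) / (2*7) mod 17 = 13
x3 = s^2 - 2 x1 mod 17 = 13^2 - 2*7 = 2
y3 = s (x1 - x3) - y1 mod 17 = 13 * (7 - 2) - 7 = 7

2P = (2, 7)


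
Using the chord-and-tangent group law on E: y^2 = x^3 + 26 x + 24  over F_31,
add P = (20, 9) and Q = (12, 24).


P != Q, so use the chord formula.
s = (y2 - y1) / (x2 - x1) = (15) / (23) mod 31 = 2
x3 = s^2 - x1 - x2 mod 31 = 2^2 - 20 - 12 = 3
y3 = s (x1 - x3) - y1 mod 31 = 2 * (20 - 3) - 9 = 25

P + Q = (3, 25)


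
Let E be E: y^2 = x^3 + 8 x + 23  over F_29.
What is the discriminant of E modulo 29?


4 a^3 + 27 b^2 = 4*8^3 + 27*23^2 = 2048 + 14283 = 16331
Delta = -16 * (16331) = -261296
Delta mod 29 = 23

Delta = 23 (mod 29)


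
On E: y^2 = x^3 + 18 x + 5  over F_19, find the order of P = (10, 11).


Compute successive multiples of P until we hit O:
  1P = (10, 11)
  2P = (6, 14)
  3P = (0, 10)
  4P = (13, 2)
  5P = (5, 12)
  6P = (1, 10)
  7P = (12, 12)
  8P = (2, 12)
  ... (continuing to 20P)
  20P = O

ord(P) = 20


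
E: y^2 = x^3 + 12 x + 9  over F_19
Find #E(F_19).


For each x in F_19, count y with y^2 = x^3 + 12 x + 9 mod 19:
  x = 0: RHS = 9, y in [3, 16]  -> 2 point(s)
  x = 4: RHS = 7, y in [8, 11]  -> 2 point(s)
  x = 5: RHS = 4, y in [2, 17]  -> 2 point(s)
  x = 8: RHS = 9, y in [3, 16]  -> 2 point(s)
  x = 11: RHS = 9, y in [3, 16]  -> 2 point(s)
  x = 12: RHS = 0, y in [0]  -> 1 point(s)
  x = 13: RHS = 6, y in [5, 14]  -> 2 point(s)
  x = 15: RHS = 11, y in [7, 12]  -> 2 point(s)
Affine points: 15. Add the point at infinity: total = 16.

#E(F_19) = 16


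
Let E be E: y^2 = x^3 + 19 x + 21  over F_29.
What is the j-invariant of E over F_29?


Delta = -16(4 a^3 + 27 b^2) mod 29 = 15
-1728 * (4 a)^3 = -1728 * (4*19)^3 mod 29 = 7
j = 7 * 15^(-1) mod 29 = 14

j = 14 (mod 29)


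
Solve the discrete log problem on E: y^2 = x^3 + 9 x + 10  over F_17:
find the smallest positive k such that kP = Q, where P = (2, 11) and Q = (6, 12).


Enumerate multiples of P until we hit Q = (6, 12):
  1P = (2, 11)
  2P = (15, 16)
  3P = (9, 2)
  4P = (8, 4)
  5P = (6, 5)
  6P = (7, 5)
  7P = (4, 5)
  8P = (3, 9)
  9P = (16, 0)
  10P = (3, 8)
  11P = (4, 12)
  12P = (7, 12)
  13P = (6, 12)
Match found at i = 13.

k = 13


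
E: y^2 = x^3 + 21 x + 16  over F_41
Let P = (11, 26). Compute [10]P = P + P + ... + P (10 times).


k = 10 = 1010_2 (binary, LSB first: 0101)
Double-and-add from P = (11, 26):
  bit 0 = 0: acc unchanged = O
  bit 1 = 1: acc = O + (9, 14) = (9, 14)
  bit 2 = 0: acc unchanged = (9, 14)
  bit 3 = 1: acc = (9, 14) + (36, 14) = (37, 27)

10P = (37, 27)


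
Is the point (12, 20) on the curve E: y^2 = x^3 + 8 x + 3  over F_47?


Check whether y^2 = x^3 + 8 x + 3 (mod 47) for (x, y) = (12, 20).
LHS: y^2 = 20^2 mod 47 = 24
RHS: x^3 + 8 x + 3 = 12^3 + 8*12 + 3 mod 47 = 41
LHS != RHS

No, not on the curve


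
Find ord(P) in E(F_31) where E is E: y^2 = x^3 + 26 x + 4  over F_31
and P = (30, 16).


Compute successive multiples of P until we hit O:
  1P = (30, 16)
  2P = (6, 29)
  3P = (13, 20)
  4P = (2, 23)
  5P = (1, 0)
  6P = (2, 8)
  7P = (13, 11)
  8P = (6, 2)
  ... (continuing to 10P)
  10P = O

ord(P) = 10


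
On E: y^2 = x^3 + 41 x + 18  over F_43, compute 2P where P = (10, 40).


Doubling: s = (3 x1^2 + a) / (2 y1)
s = (3*10^2 + 41) / (2*40) mod 43 = 22
x3 = s^2 - 2 x1 mod 43 = 22^2 - 2*10 = 34
y3 = s (x1 - x3) - y1 mod 43 = 22 * (10 - 34) - 40 = 34

2P = (34, 34)


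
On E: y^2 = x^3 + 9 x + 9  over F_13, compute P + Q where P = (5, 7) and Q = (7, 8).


P != Q, so use the chord formula.
s = (y2 - y1) / (x2 - x1) = (1) / (2) mod 13 = 7
x3 = s^2 - x1 - x2 mod 13 = 7^2 - 5 - 7 = 11
y3 = s (x1 - x3) - y1 mod 13 = 7 * (5 - 11) - 7 = 3

P + Q = (11, 3)


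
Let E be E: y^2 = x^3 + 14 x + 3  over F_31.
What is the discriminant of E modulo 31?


4 a^3 + 27 b^2 = 4*14^3 + 27*3^2 = 10976 + 243 = 11219
Delta = -16 * (11219) = -179504
Delta mod 31 = 17

Delta = 17 (mod 31)


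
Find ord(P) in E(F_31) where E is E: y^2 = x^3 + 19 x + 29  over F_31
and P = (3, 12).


Compute successive multiples of P until we hit O:
  1P = (3, 12)
  2P = (22, 11)
  3P = (20, 15)
  4P = (12, 1)
  5P = (24, 24)
  6P = (29, 13)
  7P = (4, 13)
  8P = (25, 28)
  ... (continuing to 19P)
  19P = O

ord(P) = 19


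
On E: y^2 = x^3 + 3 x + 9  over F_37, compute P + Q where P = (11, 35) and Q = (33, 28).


P != Q, so use the chord formula.
s = (y2 - y1) / (x2 - x1) = (30) / (22) mod 37 = 35
x3 = s^2 - x1 - x2 mod 37 = 35^2 - 11 - 33 = 34
y3 = s (x1 - x3) - y1 mod 37 = 35 * (11 - 34) - 35 = 11

P + Q = (34, 11)


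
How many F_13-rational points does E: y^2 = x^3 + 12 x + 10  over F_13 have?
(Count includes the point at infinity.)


For each x in F_13, count y with y^2 = x^3 + 12 x + 10 mod 13:
  x = 0: RHS = 10, y in [6, 7]  -> 2 point(s)
  x = 1: RHS = 10, y in [6, 7]  -> 2 point(s)
  x = 2: RHS = 3, y in [4, 9]  -> 2 point(s)
  x = 5: RHS = 0, y in [0]  -> 1 point(s)
  x = 6: RHS = 12, y in [5, 8]  -> 2 point(s)
  x = 10: RHS = 12, y in [5, 8]  -> 2 point(s)
  x = 11: RHS = 4, y in [2, 11]  -> 2 point(s)
  x = 12: RHS = 10, y in [6, 7]  -> 2 point(s)
Affine points: 15. Add the point at infinity: total = 16.

#E(F_13) = 16


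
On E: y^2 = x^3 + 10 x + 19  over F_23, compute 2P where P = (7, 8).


Doubling: s = (3 x1^2 + a) / (2 y1)
s = (3*7^2 + 10) / (2*8) mod 23 = 17
x3 = s^2 - 2 x1 mod 23 = 17^2 - 2*7 = 22
y3 = s (x1 - x3) - y1 mod 23 = 17 * (7 - 22) - 8 = 13

2P = (22, 13)


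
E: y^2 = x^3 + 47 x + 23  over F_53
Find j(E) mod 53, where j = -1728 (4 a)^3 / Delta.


Delta = -16(4 a^3 + 27 b^2) mod 53 = 52
-1728 * (4 a)^3 = -1728 * (4*47)^3 mod 53 = 30
j = 30 * 52^(-1) mod 53 = 23

j = 23 (mod 53)


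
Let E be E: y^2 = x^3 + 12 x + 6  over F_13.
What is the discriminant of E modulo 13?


4 a^3 + 27 b^2 = 4*12^3 + 27*6^2 = 6912 + 972 = 7884
Delta = -16 * (7884) = -126144
Delta mod 13 = 8

Delta = 8 (mod 13)


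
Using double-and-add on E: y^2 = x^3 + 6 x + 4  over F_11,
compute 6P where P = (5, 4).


k = 6 = 110_2 (binary, LSB first: 011)
Double-and-add from P = (5, 4):
  bit 0 = 0: acc unchanged = O
  bit 1 = 1: acc = O + (4, 2) = (4, 2)
  bit 2 = 1: acc = (4, 2) + (1, 0) = (4, 9)

6P = (4, 9)


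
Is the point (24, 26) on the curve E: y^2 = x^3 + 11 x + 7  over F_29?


Check whether y^2 = x^3 + 11 x + 7 (mod 29) for (x, y) = (24, 26).
LHS: y^2 = 26^2 mod 29 = 9
RHS: x^3 + 11 x + 7 = 24^3 + 11*24 + 7 mod 29 = 1
LHS != RHS

No, not on the curve


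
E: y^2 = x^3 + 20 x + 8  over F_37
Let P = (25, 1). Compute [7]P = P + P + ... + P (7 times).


k = 7 = 111_2 (binary, LSB first: 111)
Double-and-add from P = (25, 1):
  bit 0 = 1: acc = O + (25, 1) = (25, 1)
  bit 1 = 1: acc = (25, 1) + (3, 13) = (20, 3)
  bit 2 = 1: acc = (20, 3) + (4, 35) = (17, 28)

7P = (17, 28)


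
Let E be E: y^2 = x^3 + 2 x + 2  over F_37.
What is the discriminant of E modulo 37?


4 a^3 + 27 b^2 = 4*2^3 + 27*2^2 = 32 + 108 = 140
Delta = -16 * (140) = -2240
Delta mod 37 = 17

Delta = 17 (mod 37)


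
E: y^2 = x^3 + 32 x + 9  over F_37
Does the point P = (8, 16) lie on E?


Check whether y^2 = x^3 + 32 x + 9 (mod 37) for (x, y) = (8, 16).
LHS: y^2 = 16^2 mod 37 = 34
RHS: x^3 + 32 x + 9 = 8^3 + 32*8 + 9 mod 37 = 0
LHS != RHS

No, not on the curve


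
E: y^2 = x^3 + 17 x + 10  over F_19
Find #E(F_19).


For each x in F_19, count y with y^2 = x^3 + 17 x + 10 mod 19:
  x = 1: RHS = 9, y in [3, 16]  -> 2 point(s)
  x = 4: RHS = 9, y in [3, 16]  -> 2 point(s)
  x = 5: RHS = 11, y in [7, 12]  -> 2 point(s)
  x = 6: RHS = 5, y in [9, 10]  -> 2 point(s)
  x = 7: RHS = 16, y in [4, 15]  -> 2 point(s)
  x = 12: RHS = 4, y in [2, 17]  -> 2 point(s)
  x = 14: RHS = 9, y in [3, 16]  -> 2 point(s)
  x = 15: RHS = 11, y in [7, 12]  -> 2 point(s)
  x = 17: RHS = 6, y in [5, 14]  -> 2 point(s)
  x = 18: RHS = 11, y in [7, 12]  -> 2 point(s)
Affine points: 20. Add the point at infinity: total = 21.

#E(F_19) = 21


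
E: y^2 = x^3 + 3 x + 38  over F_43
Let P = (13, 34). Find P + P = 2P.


Doubling: s = (3 x1^2 + a) / (2 y1)
s = (3*13^2 + 3) / (2*34) mod 43 = 29
x3 = s^2 - 2 x1 mod 43 = 29^2 - 2*13 = 41
y3 = s (x1 - x3) - y1 mod 43 = 29 * (13 - 41) - 34 = 14

2P = (41, 14)


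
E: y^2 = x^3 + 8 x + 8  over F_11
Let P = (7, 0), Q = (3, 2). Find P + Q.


P != Q, so use the chord formula.
s = (y2 - y1) / (x2 - x1) = (2) / (7) mod 11 = 5
x3 = s^2 - x1 - x2 mod 11 = 5^2 - 7 - 3 = 4
y3 = s (x1 - x3) - y1 mod 11 = 5 * (7 - 4) - 0 = 4

P + Q = (4, 4)


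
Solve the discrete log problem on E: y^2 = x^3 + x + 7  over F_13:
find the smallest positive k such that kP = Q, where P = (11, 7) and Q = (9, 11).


Enumerate multiples of P until we hit Q = (9, 11):
  1P = (11, 7)
  2P = (4, 6)
  3P = (2, 11)
  4P = (1, 3)
  5P = (10, 9)
  6P = (9, 2)
  7P = (9, 11)
Match found at i = 7.

k = 7


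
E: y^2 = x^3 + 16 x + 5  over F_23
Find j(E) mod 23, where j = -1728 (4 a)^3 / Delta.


Delta = -16(4 a^3 + 27 b^2) mod 23 = 20
-1728 * (4 a)^3 = -1728 * (4*16)^3 mod 23 = 7
j = 7 * 20^(-1) mod 23 = 13

j = 13 (mod 23)


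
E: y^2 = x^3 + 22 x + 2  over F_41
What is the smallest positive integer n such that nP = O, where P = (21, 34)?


Compute successive multiples of P until we hit O:
  1P = (21, 34)
  2P = (1, 36)
  3P = (35, 33)
  4P = (35, 8)
  5P = (1, 5)
  6P = (21, 7)
  7P = O

ord(P) = 7


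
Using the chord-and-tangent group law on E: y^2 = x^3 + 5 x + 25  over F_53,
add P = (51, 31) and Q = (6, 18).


P != Q, so use the chord formula.
s = (y2 - y1) / (x2 - x1) = (40) / (8) mod 53 = 5
x3 = s^2 - x1 - x2 mod 53 = 5^2 - 51 - 6 = 21
y3 = s (x1 - x3) - y1 mod 53 = 5 * (51 - 21) - 31 = 13

P + Q = (21, 13)


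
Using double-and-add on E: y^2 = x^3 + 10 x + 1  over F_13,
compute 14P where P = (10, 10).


k = 14 = 1110_2 (binary, LSB first: 0111)
Double-and-add from P = (10, 10):
  bit 0 = 0: acc unchanged = O
  bit 1 = 1: acc = O + (9, 12) = (9, 12)
  bit 2 = 1: acc = (9, 12) + (4, 12) = (0, 1)
  bit 3 = 1: acc = (0, 1) + (1, 5) = (2, 4)

14P = (2, 4)


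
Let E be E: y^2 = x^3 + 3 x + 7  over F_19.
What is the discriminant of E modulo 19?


4 a^3 + 27 b^2 = 4*3^3 + 27*7^2 = 108 + 1323 = 1431
Delta = -16 * (1431) = -22896
Delta mod 19 = 18

Delta = 18 (mod 19)


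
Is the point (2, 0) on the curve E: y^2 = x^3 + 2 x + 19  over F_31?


Check whether y^2 = x^3 + 2 x + 19 (mod 31) for (x, y) = (2, 0).
LHS: y^2 = 0^2 mod 31 = 0
RHS: x^3 + 2 x + 19 = 2^3 + 2*2 + 19 mod 31 = 0
LHS = RHS

Yes, on the curve


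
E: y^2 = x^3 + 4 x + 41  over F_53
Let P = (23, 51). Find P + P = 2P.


Doubling: s = (3 x1^2 + a) / (2 y1)
s = (3*23^2 + 4) / (2*51) mod 53 = 13
x3 = s^2 - 2 x1 mod 53 = 13^2 - 2*23 = 17
y3 = s (x1 - x3) - y1 mod 53 = 13 * (23 - 17) - 51 = 27

2P = (17, 27)


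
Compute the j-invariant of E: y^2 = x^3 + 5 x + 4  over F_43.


Delta = -16(4 a^3 + 27 b^2) mod 43 = 9
-1728 * (4 a)^3 = -1728 * (4*5)^3 mod 43 = 27
j = 27 * 9^(-1) mod 43 = 3

j = 3 (mod 43)


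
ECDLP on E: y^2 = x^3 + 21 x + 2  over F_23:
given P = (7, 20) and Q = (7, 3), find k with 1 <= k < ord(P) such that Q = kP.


Enumerate multiples of P until we hit Q = (7, 3):
  1P = (7, 20)
  2P = (11, 0)
  3P = (7, 3)
Match found at i = 3.

k = 3


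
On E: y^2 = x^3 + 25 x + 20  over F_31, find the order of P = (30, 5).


Compute successive multiples of P until we hit O:
  1P = (30, 5)
  2P = (21, 14)
  3P = (12, 8)
  4P = (14, 13)
  5P = (26, 24)
  6P = (15, 9)
  7P = (19, 21)
  8P = (0, 19)
  ... (continuing to 28P)
  28P = O

ord(P) = 28


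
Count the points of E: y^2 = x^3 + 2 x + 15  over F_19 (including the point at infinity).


For each x in F_19, count y with y^2 = x^3 + 2 x + 15 mod 19:
  x = 4: RHS = 11, y in [7, 12]  -> 2 point(s)
  x = 5: RHS = 17, y in [6, 13]  -> 2 point(s)
  x = 7: RHS = 11, y in [7, 12]  -> 2 point(s)
  x = 8: RHS = 11, y in [7, 12]  -> 2 point(s)
  x = 10: RHS = 9, y in [3, 16]  -> 2 point(s)
  x = 11: RHS = 0, y in [0]  -> 1 point(s)
  x = 12: RHS = 0, y in [0]  -> 1 point(s)
  x = 15: RHS = 0, y in [0]  -> 1 point(s)
  x = 16: RHS = 1, y in [1, 18]  -> 2 point(s)
Affine points: 15. Add the point at infinity: total = 16.

#E(F_19) = 16


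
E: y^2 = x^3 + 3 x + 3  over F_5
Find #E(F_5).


For each x in F_5, count y with y^2 = x^3 + 3 x + 3 mod 5:
  x = 3: RHS = 4, y in [2, 3]  -> 2 point(s)
  x = 4: RHS = 4, y in [2, 3]  -> 2 point(s)
Affine points: 4. Add the point at infinity: total = 5.

#E(F_5) = 5


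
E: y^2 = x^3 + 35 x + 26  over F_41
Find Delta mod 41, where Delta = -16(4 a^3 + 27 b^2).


4 a^3 + 27 b^2 = 4*35^3 + 27*26^2 = 171500 + 18252 = 189752
Delta = -16 * (189752) = -3036032
Delta mod 41 = 18

Delta = 18 (mod 41)


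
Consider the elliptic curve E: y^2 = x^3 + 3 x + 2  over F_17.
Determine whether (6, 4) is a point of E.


Check whether y^2 = x^3 + 3 x + 2 (mod 17) for (x, y) = (6, 4).
LHS: y^2 = 4^2 mod 17 = 16
RHS: x^3 + 3 x + 2 = 6^3 + 3*6 + 2 mod 17 = 15
LHS != RHS

No, not on the curve


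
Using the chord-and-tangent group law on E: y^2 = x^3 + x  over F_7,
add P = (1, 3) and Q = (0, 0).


P != Q, so use the chord formula.
s = (y2 - y1) / (x2 - x1) = (4) / (6) mod 7 = 3
x3 = s^2 - x1 - x2 mod 7 = 3^2 - 1 - 0 = 1
y3 = s (x1 - x3) - y1 mod 7 = 3 * (1 - 1) - 3 = 4

P + Q = (1, 4)


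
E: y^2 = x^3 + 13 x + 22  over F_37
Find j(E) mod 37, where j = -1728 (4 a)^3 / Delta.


Delta = -16(4 a^3 + 27 b^2) mod 37 = 28
-1728 * (4 a)^3 = -1728 * (4*13)^3 mod 37 = 14
j = 14 * 28^(-1) mod 37 = 19

j = 19 (mod 37)


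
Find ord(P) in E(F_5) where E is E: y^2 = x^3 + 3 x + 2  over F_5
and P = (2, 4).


Compute successive multiples of P until we hit O:
  1P = (2, 4)
  2P = (1, 1)
  3P = (1, 4)
  4P = (2, 1)
  5P = O

ord(P) = 5


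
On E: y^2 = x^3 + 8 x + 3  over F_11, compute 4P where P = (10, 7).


k = 4 = 100_2 (binary, LSB first: 001)
Double-and-add from P = (10, 7):
  bit 0 = 0: acc unchanged = O
  bit 1 = 0: acc unchanged = O
  bit 2 = 1: acc = O + (5, 5) = (5, 5)

4P = (5, 5)
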